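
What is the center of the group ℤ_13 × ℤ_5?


Z(G) = {g ∈ G | gx = xg for all x ∈ G}
Direct product of abelian groups is abelian, so Z(G) = G

Z(ℤ_13 × ℤ_5) = ℤ_13 × ℤ_5


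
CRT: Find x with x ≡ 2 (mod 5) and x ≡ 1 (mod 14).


m₁ = 5, m₂ = 14, gcd = 1, so CRT applies. M = m₁·m₂ = 70
Let M₁ = M/m₁ = 14, M₂ = M/m₂ = 5
Find y₁ ≡ M₁⁻¹ (mod m₁): 14⁻¹ ≡ 4 (mod 5)
Find y₂ ≡ M₂⁻¹ (mod m₂): 5⁻¹ ≡ 3 (mod 14)
x = a₁·M₁·y₁ + a₂·M₂·y₂ = 2·14·4 + 1·5·3 = 127
Reduce mod 70: x ≡ 57
Check: 57 mod 5 = 2 ✓, 57 mod 14 = 1 ✓

x ≡ 57 (mod 70)


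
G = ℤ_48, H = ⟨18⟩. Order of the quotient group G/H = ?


|⟨18⟩| = n / gcd(18, 48) = 48 / 6 = 8
H is normal (ℤ_48 is abelian).
|G/H| = |G| / |H| = 48 / 8 = 6

|G/H| = 6


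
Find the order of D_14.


|D_n| = 2n (n rotations and n reflections)
|D_14| = 2×14 = 28

|D_14| = 28


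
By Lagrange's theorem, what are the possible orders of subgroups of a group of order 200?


Lagrange's theorem: |H| divides |G|
|G| = 200
Divisors of 200: 1, 2, 4, 5, 8, 10, 20, 25, 40, 50, 100, 200

Possible subgroup orders: {1, 2, 4, 5, 8, 10, 20, 25, 40, 50, 100, 200}


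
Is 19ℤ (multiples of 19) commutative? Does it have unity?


19ℤ is a commutative ring under +,× but has no multiplicative identity (1 ∉ 19ℤ); it has no zero divisors, but without unity it is not an integral domain
Commutative: Yes
Integral domain: No
Has unity: No

19ℤ (multiples of 19): Commutative=Yes, Unity=No


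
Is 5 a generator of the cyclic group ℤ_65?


g generates ℤ_n iff gcd(g, n) = 1
gcd(5, 65) = 5
Since gcd = 5 ≠ 1, ⟨5⟩ has order 13 < 65, so 5 is not a generator.

No, 5 does not generate ℤ_65


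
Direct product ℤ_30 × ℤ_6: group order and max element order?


|ℤ_30 × ℤ_6| = 30 × 6 = 180
Max element order = lcm(30,6) = 30
Cyclic? No (gcd=6)

|ℤ_30×ℤ_6| = 180, max element order = 30


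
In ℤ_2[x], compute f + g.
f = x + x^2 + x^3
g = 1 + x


Add coefficients mod 2:
x^0: 0 + 1 = 1 (mod 2)
x^1: 1 + 1 = 0 (mod 2)
x^2: 1 + 0 = 1 (mod 2)
x^3: 1 + 0 = 1 (mod 2)
Result: 1 + x^2 + x^3

f + g = 1 + x^2 + x^3


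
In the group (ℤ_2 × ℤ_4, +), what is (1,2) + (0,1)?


Operation: componentwise addition mod (2, 4)
(1,2) + (0,1) = ((a₁+b₁) mod 2, (a₂+b₂) mod 4) with a = (1,2), b = (0,1)

(1,2) + (0,1) = (1,3)


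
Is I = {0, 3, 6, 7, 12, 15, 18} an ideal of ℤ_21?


Check ideal conditions for I = {0, 3, 6, 7, 12, 15, 18} in ℤ_21:
(1) I is an additive subgroup? No
(2) For r ∈ ℤ_21 and a ∈ I: r·a ∈ I? No  [counterexample: r=2, a=7, r·a mod 21 = 14 ∉ I]

No, I is not an ideal of ℤ_21


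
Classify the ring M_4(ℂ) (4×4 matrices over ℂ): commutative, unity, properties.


Matrix multiplication is non-commutative for n ≥ 2; the identity matrix I is the unity; singular matrices give zero divisors, so not an integral domain
Commutative: No
Integral domain: No
Has unity: Yes

M_4(ℂ) (4×4 matrices over ℂ): Commutative=No, Unity=Yes


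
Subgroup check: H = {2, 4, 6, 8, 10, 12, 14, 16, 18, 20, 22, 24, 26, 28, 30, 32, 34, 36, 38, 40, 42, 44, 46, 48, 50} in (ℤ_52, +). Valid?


Subgroup test for H = {2, 4, 6, 8, 10, 12, 14, 16, 18, 20, 22, 24, 26, 28, 30, 32, 34, 36, 38, 40, 42, 44, 46, 48, 50} in (ℤ_52, +):
(1) 0 ∈ H? No
(2) Closure: for all a,b ∈ H, (a+b) mod 52 ∈ H? No  [counterexample: 2 + 50 = 0 ∉ H]
(3) Inverses: for all a ∈ H, -a mod 52 ∈ H? Yes

No, H is not a subgroup of ℤ_52


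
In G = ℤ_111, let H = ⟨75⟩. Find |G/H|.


|⟨75⟩| = n / gcd(75, 111) = 111 / 3 = 37
H is normal (ℤ_111 is abelian).
|G/H| = |G| / |H| = 111 / 37 = 3

|G/H| = 3


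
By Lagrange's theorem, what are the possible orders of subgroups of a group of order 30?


Lagrange's theorem: |H| divides |G|
|G| = 30
Divisors of 30: 1, 2, 3, 5, 6, 10, 15, 30

Possible subgroup orders: {1, 2, 3, 5, 6, 10, 15, 30}


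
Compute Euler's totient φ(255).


Factor n: 255 = 3 × 5 × 17
φ(n) = n · ∏(1 - 1/p) over distinct primes p | n
φ(255) = 255 · (1 - 1/3) · (1 - 1/5) · (1 - 1/17) = 128

φ(255) = 128


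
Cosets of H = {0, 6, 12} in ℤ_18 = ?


H = {0, 6, 12}, |H| = 3
Number of cosets = |G|/|H| = 18/3 = 6
0 + H = {0, 6, 12}
1 + H = {1, 7, 13}
2 + H = {2, 8, 14}
3 + H = {3, 9, 15}
4 + H = {4, 10, 16}
5 + H = {5, 11, 17}

Cosets: 0+H={0,6,12}; 1+H={1,7,13}; 2+H={2,8,14}; 3+H={3,9,15}; 4+H={4,10,16}; 5+H={5,11,17}


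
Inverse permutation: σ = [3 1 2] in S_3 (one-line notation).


To find σ⁻¹, swap domain and range:
σ(1) = 3 → σ⁻¹(3) = 1
σ(2) = 1 → σ⁻¹(1) = 2
σ(3) = 2 → σ⁻¹(2) = 3

σ⁻¹ = [2 3 1]


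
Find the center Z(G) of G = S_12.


Z(G) = {g ∈ G | gx = xg for all x ∈ G}
S_n is non-abelian for n ≥ 3; Z(S_12) is trivial

Z(S_12) = {e}


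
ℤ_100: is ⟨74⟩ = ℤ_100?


g generates ℤ_n iff gcd(g, n) = 1
gcd(74, 100) = 2
Since gcd = 2 ≠ 1, ⟨74⟩ has order 50 < 100, so 74 is not a generator.

No, 74 does not generate ℤ_100


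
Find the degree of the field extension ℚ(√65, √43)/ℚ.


[ℚ(√65,√43):ℚ] = [ℚ(√65,√43):ℚ(√65)]·[ℚ(√65):ℚ] = 2·2 = 4

[ℚ(√65, √43)/ℚ] = 4


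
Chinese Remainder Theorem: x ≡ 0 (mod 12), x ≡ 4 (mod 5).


m₁ = 12, m₂ = 5, gcd = 1, so CRT applies. M = m₁·m₂ = 60
Let M₁ = M/m₁ = 5, M₂ = M/m₂ = 12
Find y₁ ≡ M₁⁻¹ (mod m₁): 5⁻¹ ≡ 5 (mod 12)
Find y₂ ≡ M₂⁻¹ (mod m₂): 12⁻¹ ≡ 3 (mod 5)
x = a₁·M₁·y₁ + a₂·M₂·y₂ = 0·5·5 + 4·12·3 = 144
Reduce mod 60: x ≡ 24
Check: 24 mod 12 = 0 ✓, 24 mod 5 = 4 ✓

x ≡ 24 (mod 60)


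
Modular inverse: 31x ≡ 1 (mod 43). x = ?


Use the extended Euclidean algorithm to write 1 = 31·s + 43·t; then s mod 43 is the inverse.
Euclidean algorithm:
  31 = 0·43 + 31
  43 = 1·31 + 12
  31 = 2·12 + 7
  12 = 1·7 + 5
  7 = 1·5 + 2
  5 = 2·2 + 1
  2 = 2·1 + 0
gcd(31,43) = 1
Back-substitution gives: 31·(-18) + 43·(13) = 1
So 31⁻¹ ≡ -18 ≡ 25 (mod 43)
Check: 31 × 25 = 775 ≡ 1 (mod 43) ✓

31⁻¹ ≡ 25 (mod 43)


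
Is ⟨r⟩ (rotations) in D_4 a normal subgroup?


H = ⟨r⟩ (rotations) in D_4
The rotation subgroup ⟨r⟩ has index 2 in D_4, so it is normal

Yes, normal subgroup


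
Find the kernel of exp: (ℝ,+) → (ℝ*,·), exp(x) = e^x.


Kernel = preimage of identity
ker(exp) = {x ∈ ℝ | e^x = 1} = {0}

ker(exp) = {0}


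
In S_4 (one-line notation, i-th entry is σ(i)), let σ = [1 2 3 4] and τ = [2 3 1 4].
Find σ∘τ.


σ∘τ: apply τ first, then σ
1 →τ 2 →σ 2
2 →τ 3 →σ 3
3 →τ 1 →σ 1
4 →τ 4 →σ 4

σ∘τ = [2 3 1 4]


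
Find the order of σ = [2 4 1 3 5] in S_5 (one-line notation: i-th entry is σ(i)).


Cycle decomposition: (1 2 4 3)
Cycle lengths: 4
Order = lcm(4) = 4

ord(σ) = 4


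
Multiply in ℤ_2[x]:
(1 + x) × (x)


Expand and collect like terms; reduce coefficients mod 2:
x^0: 1·0 = 0 ≡ 0 (mod 2)
x^1: 1·1 + 1·0 = 1 ≡ 1 (mod 2)
x^2: 1·1 = 1 ≡ 1 (mod 2)
Result: x + x^2

f · g = x + x^2


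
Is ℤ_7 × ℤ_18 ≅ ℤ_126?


Comparing ℤ_7 × ℤ_18 and ℤ_126:
gcd(7,18) = 1, so ℤ_7 × ℤ_18 ≅ ℤ_126 (CRT)

Yes, ℤ_7 × ℤ_18 ≅ ℤ_126


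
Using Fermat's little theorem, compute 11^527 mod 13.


Fermat's little theorem: if p is prime and gcd(a,p)=1, then a^(p-1) ≡ 1 (mod p)
p = 13 is prime, gcd(11,13) = 1
Reduce exponent: 527 mod 12 = 11
So 11^527 ≡ 11^11 (mod 13)
11^11 mod 13 = 6

11^527 ≡ 6 (mod 13)


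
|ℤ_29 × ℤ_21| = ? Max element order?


|ℤ_29 × ℤ_21| = 29 × 21 = 609
Max element order = lcm(29,21) = 609
Cyclic? Yes (gcd=1)

|ℤ_29×ℤ_21| = 609, max element order = 609


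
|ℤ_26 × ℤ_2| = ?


|A × B| = |A| · |B|
|ℤ_26 × ℤ_2| = 26 × 2 = 52

|ℤ_26 × ℤ_2| = 52


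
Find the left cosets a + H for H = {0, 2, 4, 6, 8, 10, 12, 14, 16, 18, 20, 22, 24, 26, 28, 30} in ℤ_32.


H = {0, 2, 4, 6, 8, 10, 12, 14, 16, 18, 20, 22, 24, 26, 28, 30}, |H| = 16
Number of cosets = |G|/|H| = 32/16 = 2
0 + H = {0, 2, 4, 6, 8, 10, 12, 14, 16, 18, 20, 22, 24, 26, 28, 30}
1 + H = {1, 3, 5, 7, 9, 11, 13, 15, 17, 19, 21, 23, 25, 27, 29, 31}

Cosets: 0+H={0,2,4,6,8,10,12,14,16,18,20,22,24,26,28,30}; 1+H={1,3,5,7,9,11,13,15,17,19,21,23,25,27,29,31}


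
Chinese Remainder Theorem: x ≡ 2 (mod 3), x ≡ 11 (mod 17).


m₁ = 3, m₂ = 17, gcd = 1, so CRT applies. M = m₁·m₂ = 51
Let M₁ = M/m₁ = 17, M₂ = M/m₂ = 3
Find y₁ ≡ M₁⁻¹ (mod m₁): 17⁻¹ ≡ 2 (mod 3)
Find y₂ ≡ M₂⁻¹ (mod m₂): 3⁻¹ ≡ 6 (mod 17)
x = a₁·M₁·y₁ + a₂·M₂·y₂ = 2·17·2 + 11·3·6 = 266
Reduce mod 51: x ≡ 11
Check: 11 mod 3 = 2 ✓, 11 mod 17 = 11 ✓

x ≡ 11 (mod 51)


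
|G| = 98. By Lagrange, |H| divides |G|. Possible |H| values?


Lagrange's theorem: |H| divides |G|
|G| = 98
Divisors of 98: 1, 2, 7, 14, 49, 98

Possible subgroup orders: {1, 2, 7, 14, 49, 98}


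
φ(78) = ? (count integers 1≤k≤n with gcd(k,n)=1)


Factor n: 78 = 2 × 3 × 13
φ(n) = n · ∏(1 - 1/p) over distinct primes p | n
φ(78) = 78 · (1 - 1/2) · (1 - 1/3) · (1 - 1/13) = 24

φ(78) = 24


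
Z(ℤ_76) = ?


Z(G) = {g ∈ G | gx = xg for all x ∈ G}
ℤ_76 is abelian, so Z(G) = G

Z(ℤ_76) = ℤ_76


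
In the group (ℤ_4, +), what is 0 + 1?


Operation: addition mod 4
0 + 1 = (a + b) mod 4 with a = 0, b = 1

0 + 1 = 1


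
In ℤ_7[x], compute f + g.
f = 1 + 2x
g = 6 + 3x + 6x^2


Add coefficients mod 7:
x^0: 1 + 6 = 0 (mod 7)
x^1: 2 + 3 = 5 (mod 7)
x^2: 0 + 6 = 6 (mod 7)
Result: 5x + 6x^2

f + g = 5x + 6x^2


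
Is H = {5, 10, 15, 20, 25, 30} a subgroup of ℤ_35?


Subgroup test for H = {5, 10, 15, 20, 25, 30} in (ℤ_35, +):
(1) 0 ∈ H? No
(2) Closure: for all a,b ∈ H, (a+b) mod 35 ∈ H? No  [counterexample: 5 + 30 = 0 ∉ H]
(3) Inverses: for all a ∈ H, -a mod 35 ∈ H? Yes

No, H is not a subgroup of ℤ_35


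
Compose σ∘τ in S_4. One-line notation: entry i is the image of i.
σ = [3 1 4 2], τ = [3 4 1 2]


σ∘τ: apply τ first, then σ
1 →τ 3 →σ 4
2 →τ 4 →σ 2
3 →τ 1 →σ 3
4 →τ 2 →σ 1

σ∘τ = [4 2 3 1]


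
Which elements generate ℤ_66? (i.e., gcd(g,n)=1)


g generates ℤ_n iff gcd(g,n) = 1
Prime factors of 66: 2, 3, 11
Generators are g ∈ {1,...,65} not divisible by any of these primes.
Generators: {1, 5, 7, 13, 17, 19, 23, 25, 29, 31, 35, 37, 41, 43, 47, 49, 53, 59, 61, 65}
Number of generators = φ(66) = 20

Generators of ℤ_66 = {1, 5, 7, 13, 17, 19, 23, 25, 29, 31, 35, 37, 41, 43, 47, 49, 53, 59, 61, 65}


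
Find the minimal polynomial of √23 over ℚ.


√23 satisfies x² - 23 = 0, irreducible over ℚ since 23 is squarefree

Minimal polynomial: x² - 23


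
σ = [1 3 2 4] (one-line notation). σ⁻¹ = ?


To find σ⁻¹, swap domain and range:
σ(1) = 1 → σ⁻¹(1) = 1
σ(2) = 3 → σ⁻¹(3) = 2
σ(3) = 2 → σ⁻¹(2) = 3
σ(4) = 4 → σ⁻¹(4) = 4

σ⁻¹ = [1 3 2 4]


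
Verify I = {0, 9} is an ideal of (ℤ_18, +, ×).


Check ideal conditions for I = {0, 9} in ℤ_18:
(1) I is an additive subgroup? Yes
(2) For r ∈ ℤ_18 and a ∈ I: r·a ∈ I? Yes

Yes, I is an ideal of ℤ_18


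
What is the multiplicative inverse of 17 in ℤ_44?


Use the extended Euclidean algorithm to write 1 = 17·s + 44·t; then s mod 44 is the inverse.
Euclidean algorithm:
  17 = 0·44 + 17
  44 = 2·17 + 10
  17 = 1·10 + 7
  10 = 1·7 + 3
  7 = 2·3 + 1
  3 = 3·1 + 0
gcd(17,44) = 1
Back-substitution gives: 17·(13) + 44·(-5) = 1
So 17⁻¹ ≡ 13 ≡ 13 (mod 44)
Check: 17 × 13 = 221 ≡ 1 (mod 44) ✓

17⁻¹ ≡ 13 (mod 44)


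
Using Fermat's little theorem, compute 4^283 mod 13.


Fermat's little theorem: if p is prime and gcd(a,p)=1, then a^(p-1) ≡ 1 (mod p)
p = 13 is prime, gcd(4,13) = 1
Reduce exponent: 283 mod 12 = 7
So 4^283 ≡ 4^7 (mod 13)
4^7 mod 13 = 4

4^283 ≡ 4 (mod 13)


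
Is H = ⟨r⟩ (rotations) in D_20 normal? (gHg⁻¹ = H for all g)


H = ⟨r⟩ (rotations) in D_20
The rotation subgroup ⟨r⟩ has index 2 in D_20, so it is normal

Yes, normal subgroup


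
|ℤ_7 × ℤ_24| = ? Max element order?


|ℤ_7 × ℤ_24| = 7 × 24 = 168
Max element order = lcm(7,24) = 168
Cyclic? Yes (gcd=1)

|ℤ_7×ℤ_24| = 168, max element order = 168


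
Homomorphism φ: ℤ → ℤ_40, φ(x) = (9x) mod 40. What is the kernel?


Kernel = preimage of identity
ker(φ) = {x ∈ ℤ : 9x ≡ 0 (mod 40)}. gcd(9,40) = 1, so 9x ≡ 0 (mod 40) ⟺ x ≡ 0 (mod 40/1 = 40). Hence ker(φ) = 40ℤ

ker(φ) = 40ℤ


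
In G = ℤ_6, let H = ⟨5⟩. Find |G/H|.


|⟨5⟩| = n / gcd(5, 6) = 6 / 1 = 6
H is normal (ℤ_6 is abelian).
|G/H| = |G| / |H| = 6 / 6 = 1

|G/H| = 1


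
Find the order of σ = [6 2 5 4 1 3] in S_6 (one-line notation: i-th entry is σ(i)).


Cycle decomposition: (1 6 3 5)
Cycle lengths: 4
Order = lcm(4) = 4

ord(σ) = 4


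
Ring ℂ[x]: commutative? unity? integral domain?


Polynomial ring over ℂ (an integral domain) is a commutative integral domain with unity 1
Commutative: Yes
Integral domain: Yes
Has unity: Yes

ℂ[x]: Commutative=Yes, Unity=Yes


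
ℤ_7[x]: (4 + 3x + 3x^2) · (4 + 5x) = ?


Expand and collect like terms; reduce coefficients mod 7:
x^0: 4·4 = 16 ≡ 2 (mod 7)
x^1: 4·5 + 3·4 = 32 ≡ 4 (mod 7)
x^2: 3·5 + 3·4 = 27 ≡ 6 (mod 7)
x^3: 3·5 = 15 ≡ 1 (mod 7)
Result: 2 + 4x + 6x^2 + x^3

f · g = 2 + 4x + 6x^2 + x^3


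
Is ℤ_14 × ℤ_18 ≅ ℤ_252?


Comparing ℤ_14 × ℤ_18 and ℤ_252:
gcd(14,18) = 2 ≠ 1. Max element order in ℤ_14×ℤ_18 is lcm(14,18) = 126 < 252, so it has no element of order 252

No, ℤ_14 × ℤ_18 ≇ ℤ_252


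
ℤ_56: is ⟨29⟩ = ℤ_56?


g generates ℤ_n iff gcd(g, n) = 1
gcd(29, 56) = 1
Since gcd = 1, 29 is a generator.

Yes, 29 generates ℤ_56


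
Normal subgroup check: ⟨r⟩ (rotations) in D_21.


H = ⟨r⟩ (rotations) in D_21
The rotation subgroup ⟨r⟩ has index 2 in D_21, so it is normal

Yes, normal subgroup


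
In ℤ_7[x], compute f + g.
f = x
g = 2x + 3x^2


Add coefficients mod 7:
x^0: 0 + 0 = 0 (mod 7)
x^1: 1 + 2 = 3 (mod 7)
x^2: 0 + 3 = 3 (mod 7)
Result: 3x + 3x^2

f + g = 3x + 3x^2


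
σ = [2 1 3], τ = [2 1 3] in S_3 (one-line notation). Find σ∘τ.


σ∘τ: apply τ first, then σ
1 →τ 2 →σ 1
2 →τ 1 →σ 2
3 →τ 3 →σ 3

σ∘τ = [1 2 3]


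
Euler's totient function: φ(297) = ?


Factor n: 297 = 3^3 × 11
φ(n) = n · ∏(1 - 1/p) over distinct primes p | n
φ(297) = 297 · (1 - 1/3) · (1 - 1/11) = 180

φ(297) = 180


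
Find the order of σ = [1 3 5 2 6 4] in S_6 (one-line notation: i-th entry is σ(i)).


Cycle decomposition: (2 3 5 6 4)
Cycle lengths: 5
Order = lcm(5) = 5

ord(σ) = 5


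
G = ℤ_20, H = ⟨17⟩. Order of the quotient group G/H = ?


|⟨17⟩| = n / gcd(17, 20) = 20 / 1 = 20
H is normal (ℤ_20 is abelian).
|G/H| = |G| / |H| = 20 / 20 = 1

|G/H| = 1


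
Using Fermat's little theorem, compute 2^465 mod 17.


Fermat's little theorem: if p is prime and gcd(a,p)=1, then a^(p-1) ≡ 1 (mod p)
p = 17 is prime, gcd(2,17) = 1
Reduce exponent: 465 mod 16 = 1
So 2^465 ≡ 2^1 (mod 17)
2^1 mod 17 = 2

2^465 ≡ 2 (mod 17)


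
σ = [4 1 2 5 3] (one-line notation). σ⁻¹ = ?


To find σ⁻¹, swap domain and range:
σ(1) = 4 → σ⁻¹(4) = 1
σ(2) = 1 → σ⁻¹(1) = 2
σ(3) = 2 → σ⁻¹(2) = 3
σ(4) = 5 → σ⁻¹(5) = 4
σ(5) = 3 → σ⁻¹(3) = 5

σ⁻¹ = [2 3 5 1 4]


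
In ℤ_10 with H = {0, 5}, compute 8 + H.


8 + H = {8 + h (mod 10) : h ∈ H}
8+0=8, 8+5=3
8 + H = {3, 8} = 3 + H

8 + H = {3, 8}


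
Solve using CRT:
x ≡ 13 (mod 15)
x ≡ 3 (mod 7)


m₁ = 15, m₂ = 7, gcd = 1, so CRT applies. M = m₁·m₂ = 105
Let M₁ = M/m₁ = 7, M₂ = M/m₂ = 15
Find y₁ ≡ M₁⁻¹ (mod m₁): 7⁻¹ ≡ 13 (mod 15)
Find y₂ ≡ M₂⁻¹ (mod m₂): 15⁻¹ ≡ 1 (mod 7)
x = a₁·M₁·y₁ + a₂·M₂·y₂ = 13·7·13 + 3·15·1 = 1228
Reduce mod 105: x ≡ 73
Check: 73 mod 15 = 13 ✓, 73 mod 7 = 3 ✓

x ≡ 73 (mod 105)


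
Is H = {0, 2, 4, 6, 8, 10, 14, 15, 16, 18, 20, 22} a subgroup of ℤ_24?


Subgroup test for H = {0, 2, 4, 6, 8, 10, 14, 15, 16, 18, 20, 22} in (ℤ_24, +):
(1) 0 ∈ H? Yes
(2) Closure: for all a,b ∈ H, (a+b) mod 24 ∈ H? No  [counterexample: 2 + 10 = 12 ∉ H]
(3) Inverses: for all a ∈ H, -a mod 24 ∈ H? No

No, H is not a subgroup of ℤ_24


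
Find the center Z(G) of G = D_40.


Z(G) = {g ∈ G | gx = xg for all x ∈ G}
For even n, Z(D_n) = {e, r^(n/2)}: the 180° rotation r^20 commutes with every reflection and rotation

Z(D_40) = {e, r^20}


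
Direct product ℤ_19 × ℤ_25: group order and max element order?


|ℤ_19 × ℤ_25| = 19 × 25 = 475
Max element order = lcm(19,25) = 475
Cyclic? Yes (gcd=1)

|ℤ_19×ℤ_25| = 475, max element order = 475


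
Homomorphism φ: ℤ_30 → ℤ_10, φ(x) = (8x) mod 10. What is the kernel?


Kernel = preimage of identity
ker(φ) = {x ∈ ℤ_30 : 8x ≡ 0 (mod 10)}. Since 10 | 30, φ is well-defined. The kernel is the cyclic subgroup ⟨5⟩ of ℤ_30 (order 6), i.e. {0, 5, 10, 15, 20, 25}

ker(φ) = {0, 5, 10, 15, 20, 25}


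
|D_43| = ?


|D_n| = 2n (n rotations and n reflections)
|D_43| = 2×43 = 86

|D_43| = 86


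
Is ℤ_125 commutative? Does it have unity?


ℤ_125 is a commutative ring with unity 1; 125 = 5×25 is composite, so 5·25 ≡ 0 gives zero divisors (not an integral domain)
Commutative: Yes
Integral domain: No
Has unity: Yes

ℤ_125: Commutative=Yes, Unity=Yes


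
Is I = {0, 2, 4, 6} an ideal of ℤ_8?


Check ideal conditions for I = {0, 2, 4, 6} in ℤ_8:
(1) I is an additive subgroup? Yes
(2) For r ∈ ℤ_8 and a ∈ I: r·a ∈ I? Yes

Yes, I is an ideal of ℤ_8


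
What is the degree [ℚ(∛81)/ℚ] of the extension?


∛81 has minimal polynomial x³ - 81 (irreducible over ℚ since 81 is not a perfect cube)

[ℚ(∛81)/ℚ] = 3


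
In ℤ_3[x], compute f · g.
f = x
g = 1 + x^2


Expand and collect like terms; reduce coefficients mod 3:
x^0: 0·1 = 0 ≡ 0 (mod 3)
x^1: 0·0 + 1·1 = 1 ≡ 1 (mod 3)
x^2: 0·1 + 1·0 = 0 ≡ 0 (mod 3)
x^3: 1·1 = 1 ≡ 1 (mod 3)
Result: x + x^3

f · g = x + x^3


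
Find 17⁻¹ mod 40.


Use the extended Euclidean algorithm to write 1 = 17·s + 40·t; then s mod 40 is the inverse.
Euclidean algorithm:
  17 = 0·40 + 17
  40 = 2·17 + 6
  17 = 2·6 + 5
  6 = 1·5 + 1
  5 = 5·1 + 0
gcd(17,40) = 1
Back-substitution gives: 17·(-7) + 40·(3) = 1
So 17⁻¹ ≡ -7 ≡ 33 (mod 40)
Check: 17 × 33 = 561 ≡ 1 (mod 40) ✓

17⁻¹ ≡ 33 (mod 40)


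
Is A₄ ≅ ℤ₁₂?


Comparing A₄ and ℤ₁₂:
A₄ is non-abelian, ℤ₁₂ is abelian

No, A₄ ≇ ℤ₁₂


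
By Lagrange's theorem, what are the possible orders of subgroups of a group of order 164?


Lagrange's theorem: |H| divides |G|
|G| = 164
Divisors of 164: 1, 2, 4, 41, 82, 164

Possible subgroup orders: {1, 2, 4, 41, 82, 164}


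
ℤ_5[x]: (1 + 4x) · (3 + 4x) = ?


Expand and collect like terms; reduce coefficients mod 5:
x^0: 1·3 = 3 ≡ 3 (mod 5)
x^1: 1·4 + 4·3 = 16 ≡ 1 (mod 5)
x^2: 4·4 = 16 ≡ 1 (mod 5)
Result: 3 + x + x^2

f · g = 3 + x + x^2


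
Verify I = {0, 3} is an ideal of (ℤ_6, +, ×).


Check ideal conditions for I = {0, 3} in ℤ_6:
(1) I is an additive subgroup? Yes
(2) For r ∈ ℤ_6 and a ∈ I: r·a ∈ I? Yes

Yes, I is an ideal of ℤ_6


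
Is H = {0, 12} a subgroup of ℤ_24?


Subgroup test for H = {0, 12} in (ℤ_24, +):
(1) 0 ∈ H? Yes
(2) Closure: for all a,b ∈ H, (a+b) mod 24 ∈ H? Yes
(3) Inverses: for all a ∈ H, -a mod 24 ∈ H? Yes

Yes, H is a subgroup of ℤ_24


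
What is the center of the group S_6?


Z(G) = {g ∈ G | gx = xg for all x ∈ G}
S_n is non-abelian for n ≥ 3; Z(S_6) is trivial

Z(S_6) = {e}


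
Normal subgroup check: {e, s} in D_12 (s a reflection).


H = {e, s} in D_12 (s a reflection)
r·s·r⁻¹ = sr⁻² ≠ s for n ≥ 3, so {e, s} is not closed under conjugation

No, not a normal subgroup


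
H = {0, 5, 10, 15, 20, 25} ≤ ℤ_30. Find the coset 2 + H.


2 + H = {2 + h (mod 30) : h ∈ H}
2+0=2, 2+5=7, 2+10=12, 2+15=17, 2+20=22, 2+25=27

2 + H = {2, 7, 12, 17, 22, 27}


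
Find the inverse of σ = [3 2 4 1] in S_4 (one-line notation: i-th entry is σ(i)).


To find σ⁻¹, swap domain and range:
σ(1) = 3 → σ⁻¹(3) = 1
σ(2) = 2 → σ⁻¹(2) = 2
σ(3) = 4 → σ⁻¹(4) = 3
σ(4) = 1 → σ⁻¹(1) = 4

σ⁻¹ = [4 2 1 3]


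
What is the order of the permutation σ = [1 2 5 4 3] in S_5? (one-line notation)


Cycle decomposition: (3 5)
Cycle lengths: 2
Order = lcm(2) = 2

ord(σ) = 2


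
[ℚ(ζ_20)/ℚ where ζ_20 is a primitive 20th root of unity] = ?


[ℚ(ζ_n):ℚ] = deg Φ_n(x) = φ(n). Here φ(20) = 8

[ℚ(ζ_20)/ℚ where ζ_20 is a primitive 20th root of unity] = 8


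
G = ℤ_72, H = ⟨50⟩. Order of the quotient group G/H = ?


|⟨50⟩| = n / gcd(50, 72) = 72 / 2 = 36
H is normal (ℤ_72 is abelian).
|G/H| = |G| / |H| = 72 / 36 = 2

|G/H| = 2


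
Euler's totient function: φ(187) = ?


Factor n: 187 = 11 × 17
φ(n) = n · ∏(1 - 1/p) over distinct primes p | n
φ(187) = 187 · (1 - 1/11) · (1 - 1/17) = 160

φ(187) = 160


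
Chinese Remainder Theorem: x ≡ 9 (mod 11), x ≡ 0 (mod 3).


m₁ = 11, m₂ = 3, gcd = 1, so CRT applies. M = m₁·m₂ = 33
Let M₁ = M/m₁ = 3, M₂ = M/m₂ = 11
Find y₁ ≡ M₁⁻¹ (mod m₁): 3⁻¹ ≡ 4 (mod 11)
Find y₂ ≡ M₂⁻¹ (mod m₂): 11⁻¹ ≡ 2 (mod 3)
x = a₁·M₁·y₁ + a₂·M₂·y₂ = 9·3·4 + 0·11·2 = 108
Reduce mod 33: x ≡ 9
Check: 9 mod 11 = 9 ✓, 9 mod 3 = 0 ✓

x ≡ 9 (mod 33)


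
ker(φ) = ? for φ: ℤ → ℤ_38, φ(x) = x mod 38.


Kernel = preimage of identity
ker(φ) = {x ∈ ℤ : x ≡ 0 (mod 38)} = 38ℤ = {0, ±38, ±76, ...}

ker(φ) = 38ℤ


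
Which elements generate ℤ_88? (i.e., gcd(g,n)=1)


g generates ℤ_n iff gcd(g,n) = 1
Prime factors of 88: 2, 11
Generators are g ∈ {1,...,87} not divisible by any of these primes.
Generators: {1, 3, 5, 7, 9, 13, 15, 17, 19, 21, 23, 25, 27, 29, 31, 35, 37, 39, 41, 43, 45, 47, 49, 51, 53, 57, 59, 61, 63, 65, 67, 69, 71, 73, 75, 79, 81, 83, 85, 87}
Number of generators = φ(88) = 40

Generators of ℤ_88 = {1, 3, 5, 7, 9, 13, 15, 17, 19, 21, 23, 25, 27, 29, 31, 35, 37, 39, 41, 43, 45, 47, 49, 51, 53, 57, 59, 61, 63, 65, 67, 69, 71, 73, 75, 79, 81, 83, 85, 87}


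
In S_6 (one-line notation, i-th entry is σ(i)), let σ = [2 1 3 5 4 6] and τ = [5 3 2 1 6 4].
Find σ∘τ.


σ∘τ: apply τ first, then σ
1 →τ 5 →σ 4
2 →τ 3 →σ 3
3 →τ 2 →σ 1
4 →τ 1 →σ 2
5 →τ 6 →σ 6
6 →τ 4 →σ 5

σ∘τ = [4 3 1 2 6 5]


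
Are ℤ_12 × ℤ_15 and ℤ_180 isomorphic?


Comparing ℤ_12 × ℤ_15 and ℤ_180:
gcd(12,15) = 3 ≠ 1. Max element order in ℤ_12×ℤ_15 is lcm(12,15) = 60 < 180, so it has no element of order 180

No, ℤ_12 × ℤ_15 ≇ ℤ_180


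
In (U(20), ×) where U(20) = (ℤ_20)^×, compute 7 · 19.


Operation: multiplication mod 20
7 · 19 = (a × b) mod 20 with a = 7, b = 19

7 · 19 = 13


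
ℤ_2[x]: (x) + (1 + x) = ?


Add coefficients mod 2:
x^0: 0 + 1 = 1 (mod 2)
x^1: 1 + 1 = 0 (mod 2)
Result: 1

f + g = 1


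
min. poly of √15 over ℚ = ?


√15 satisfies x² - 15 = 0, irreducible over ℚ since 15 is squarefree

Minimal polynomial: x² - 15


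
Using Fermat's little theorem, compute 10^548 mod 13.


Fermat's little theorem: if p is prime and gcd(a,p)=1, then a^(p-1) ≡ 1 (mod p)
p = 13 is prime, gcd(10,13) = 1
Reduce exponent: 548 mod 12 = 8
So 10^548 ≡ 10^8 (mod 13)
10^8 mod 13 = 9

10^548 ≡ 9 (mod 13)


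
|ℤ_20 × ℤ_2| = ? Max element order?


|ℤ_20 × ℤ_2| = 20 × 2 = 40
Max element order = lcm(20,2) = 20
Cyclic? No (gcd=2)

|ℤ_20×ℤ_2| = 40, max element order = 20


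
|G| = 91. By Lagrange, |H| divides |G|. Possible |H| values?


Lagrange's theorem: |H| divides |G|
|G| = 91
Divisors of 91: 1, 7, 13, 91

Possible subgroup orders: {1, 7, 13, 91}


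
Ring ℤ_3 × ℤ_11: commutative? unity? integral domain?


Direct product ring; commutative with unity (1,1); but (1,0)·(0,1) = (0,0) gives zero divisors, so not an integral domain
Commutative: Yes
Integral domain: No
Has unity: Yes

ℤ_3 × ℤ_11: Commutative=Yes, Unity=Yes


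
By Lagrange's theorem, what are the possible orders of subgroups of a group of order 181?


Lagrange's theorem: |H| divides |G|
|G| = 181
Divisors of 181: 1, 181

Possible subgroup orders: {1, 181}


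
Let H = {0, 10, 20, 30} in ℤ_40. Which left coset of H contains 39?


39 + H = {39 + h (mod 40) : h ∈ H}
39+0=39, 39+10=9, 39+20=19, 39+30=29
39 + H = {9, 19, 29, 39} = 9 + H

39 + H = {9, 19, 29, 39}


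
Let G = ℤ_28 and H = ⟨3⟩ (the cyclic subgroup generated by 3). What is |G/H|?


|⟨3⟩| = n / gcd(3, 28) = 28 / 1 = 28
H is normal (ℤ_28 is abelian).
|G/H| = |G| / |H| = 28 / 28 = 1

|G/H| = 1


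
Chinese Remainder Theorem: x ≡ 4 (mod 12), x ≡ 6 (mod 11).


m₁ = 12, m₂ = 11, gcd = 1, so CRT applies. M = m₁·m₂ = 132
Let M₁ = M/m₁ = 11, M₂ = M/m₂ = 12
Find y₁ ≡ M₁⁻¹ (mod m₁): 11⁻¹ ≡ 11 (mod 12)
Find y₂ ≡ M₂⁻¹ (mod m₂): 12⁻¹ ≡ 1 (mod 11)
x = a₁·M₁·y₁ + a₂·M₂·y₂ = 4·11·11 + 6·12·1 = 556
Reduce mod 132: x ≡ 28
Check: 28 mod 12 = 4 ✓, 28 mod 11 = 6 ✓

x ≡ 28 (mod 132)


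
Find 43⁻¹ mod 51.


Use the extended Euclidean algorithm to write 1 = 43·s + 51·t; then s mod 51 is the inverse.
Euclidean algorithm:
  43 = 0·51 + 43
  51 = 1·43 + 8
  43 = 5·8 + 3
  8 = 2·3 + 2
  3 = 1·2 + 1
  2 = 2·1 + 0
gcd(43,51) = 1
Back-substitution gives: 43·(19) + 51·(-16) = 1
So 43⁻¹ ≡ 19 ≡ 19 (mod 51)
Check: 43 × 19 = 817 ≡ 1 (mod 51) ✓

43⁻¹ ≡ 19 (mod 51)


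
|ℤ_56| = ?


ℤ_n has n elements.

|ℤ_56| = 56


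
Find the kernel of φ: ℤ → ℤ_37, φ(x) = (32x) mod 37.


Kernel = preimage of identity
ker(φ) = {x ∈ ℤ : 32x ≡ 0 (mod 37)}. gcd(32,37) = 1, so 32x ≡ 0 (mod 37) ⟺ x ≡ 0 (mod 37/1 = 37). Hence ker(φ) = 37ℤ

ker(φ) = 37ℤ


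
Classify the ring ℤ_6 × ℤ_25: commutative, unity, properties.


Direct product ring; commutative with unity (1,1); but (1,0)·(0,1) = (0,0) gives zero divisors, so not an integral domain
Commutative: Yes
Integral domain: No
Has unity: Yes

ℤ_6 × ℤ_25: Commutative=Yes, Unity=Yes


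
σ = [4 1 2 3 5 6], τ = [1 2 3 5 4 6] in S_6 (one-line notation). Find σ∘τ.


σ∘τ: apply τ first, then σ
1 →τ 1 →σ 4
2 →τ 2 →σ 1
3 →τ 3 →σ 2
4 →τ 5 →σ 5
5 →τ 4 →σ 3
6 →τ 6 →σ 6

σ∘τ = [4 1 2 5 3 6]


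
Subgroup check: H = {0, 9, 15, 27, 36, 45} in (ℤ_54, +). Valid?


Subgroup test for H = {0, 9, 15, 27, 36, 45} in (ℤ_54, +):
(1) 0 ∈ H? Yes
(2) Closure: for all a,b ∈ H, (a+b) mod 54 ∈ H? No  [counterexample: 9 + 9 = 18 ∉ H]
(3) Inverses: for all a ∈ H, -a mod 54 ∈ H? No

No, H is not a subgroup of ℤ_54


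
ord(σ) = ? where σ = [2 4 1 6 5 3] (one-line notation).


Cycle decomposition: (1 2 4 6 3)
Cycle lengths: 5
Order = lcm(5) = 5

ord(σ) = 5


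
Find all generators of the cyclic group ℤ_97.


g generates ℤ_n iff gcd(g,n) = 1
Prime factors of 97: 97
Generators are g ∈ {1,...,96} not divisible by any of these primes.
Generators: {1, 2, 3, 4, 5, 6, 7, 8, 9, 10, 11, 12, 13, 14, 15, 16, 17, 18, 19, 20, 21, 22, 23, 24, 25, 26, 27, 28, 29, 30, 31, 32, 33, 34, 35, 36, 37, 38, 39, 40, 41, 42, 43, 44, 45, 46, 47, 48, 49, 50, 51, 52, 53, 54, 55, 56, 57, 58, 59, 60, 61, 62, 63, 64, 65, 66, 67, 68, 69, 70, 71, 72, 73, 74, 75, 76, 77, 78, 79, 80, 81, 82, 83, 84, 85, 86, 87, 88, 89, 90, 91, 92, 93, 94, 95, 96}
Number of generators = φ(97) = 96

Generators of ℤ_97 = {1, 2, 3, 4, 5, 6, 7, 8, 9, 10, 11, 12, 13, 14, 15, 16, 17, 18, 19, 20, 21, 22, 23, 24, 25, 26, 27, 28, 29, 30, 31, 32, 33, 34, 35, 36, 37, 38, 39, 40, 41, 42, 43, 44, 45, 46, 47, 48, 49, 50, 51, 52, 53, 54, 55, 56, 57, 58, 59, 60, 61, 62, 63, 64, 65, 66, 67, 68, 69, 70, 71, 72, 73, 74, 75, 76, 77, 78, 79, 80, 81, 82, 83, 84, 85, 86, 87, 88, 89, 90, 91, 92, 93, 94, 95, 96}


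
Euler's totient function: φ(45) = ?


Factor n: 45 = 3^2 × 5
φ(n) = n · ∏(1 - 1/p) over distinct primes p | n
φ(45) = 45 · (1 - 1/3) · (1 - 1/5) = 24

φ(45) = 24


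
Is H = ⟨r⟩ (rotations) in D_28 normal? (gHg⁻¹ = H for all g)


H = ⟨r⟩ (rotations) in D_28
The rotation subgroup ⟨r⟩ has index 2 in D_28, so it is normal

Yes, normal subgroup


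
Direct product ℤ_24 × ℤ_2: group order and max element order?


|ℤ_24 × ℤ_2| = 24 × 2 = 48
Max element order = lcm(24,2) = 24
Cyclic? No (gcd=2)

|ℤ_24×ℤ_2| = 48, max element order = 24


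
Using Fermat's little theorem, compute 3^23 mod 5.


Fermat's little theorem: if p is prime and gcd(a,p)=1, then a^(p-1) ≡ 1 (mod p)
p = 5 is prime, gcd(3,5) = 1
Reduce exponent: 23 mod 4 = 3
So 3^23 ≡ 3^3 (mod 5)
3^3 mod 5 = 2

3^23 ≡ 2 (mod 5)


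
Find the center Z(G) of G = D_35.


Z(G) = {g ∈ G | gx = xg for all x ∈ G}
For odd n, Z(D_n) = {e}: no nontrivial rotation commutes with all reflections

Z(D_35) = {e}


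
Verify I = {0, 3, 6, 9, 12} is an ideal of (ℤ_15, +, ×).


Check ideal conditions for I = {0, 3, 6, 9, 12} in ℤ_15:
(1) I is an additive subgroup? Yes
(2) For r ∈ ℤ_15 and a ∈ I: r·a ∈ I? Yes

Yes, I is an ideal of ℤ_15


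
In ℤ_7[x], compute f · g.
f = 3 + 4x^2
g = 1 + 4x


Expand and collect like terms; reduce coefficients mod 7:
x^0: 3·1 = 3 ≡ 3 (mod 7)
x^1: 3·4 + 0·1 = 12 ≡ 5 (mod 7)
x^2: 0·4 + 4·1 = 4 ≡ 4 (mod 7)
x^3: 4·4 = 16 ≡ 2 (mod 7)
Result: 3 + 5x + 4x^2 + 2x^3

f · g = 3 + 5x + 4x^2 + 2x^3


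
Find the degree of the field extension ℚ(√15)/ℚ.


√15 has minimal polynomial x² - 15 (irreducible over ℚ since 15 is squarefree)

[ℚ(√15)/ℚ] = 2


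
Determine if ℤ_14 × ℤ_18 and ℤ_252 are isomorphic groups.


Comparing ℤ_14 × ℤ_18 and ℤ_252:
gcd(14,18) = 2 ≠ 1. Max element order in ℤ_14×ℤ_18 is lcm(14,18) = 126 < 252, so it has no element of order 252

No, ℤ_14 × ℤ_18 ≇ ℤ_252


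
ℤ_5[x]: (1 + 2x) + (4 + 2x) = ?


Add coefficients mod 5:
x^0: 1 + 4 = 0 (mod 5)
x^1: 2 + 2 = 4 (mod 5)
Result: 4x

f + g = 4x


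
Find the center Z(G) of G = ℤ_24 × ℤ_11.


Z(G) = {g ∈ G | gx = xg for all x ∈ G}
Direct product of abelian groups is abelian, so Z(G) = G

Z(ℤ_24 × ℤ_11) = ℤ_24 × ℤ_11


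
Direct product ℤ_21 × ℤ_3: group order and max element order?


|ℤ_21 × ℤ_3| = 21 × 3 = 63
Max element order = lcm(21,3) = 21
Cyclic? No (gcd=3)

|ℤ_21×ℤ_3| = 63, max element order = 21


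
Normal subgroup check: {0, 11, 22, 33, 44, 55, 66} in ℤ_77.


H = {0, 11, 22, 33, 44, 55, 66} in ℤ_77
ℤ_77 is abelian; every subgroup of an abelian group is normal

Yes, normal subgroup


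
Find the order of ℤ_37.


ℤ_n has n elements.

|ℤ_37| = 37


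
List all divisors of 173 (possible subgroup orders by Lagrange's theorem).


Lagrange's theorem: |H| divides |G|
|G| = 173
Divisors of 173: 1, 173

Possible subgroup orders: {1, 173}


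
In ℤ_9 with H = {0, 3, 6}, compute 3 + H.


3 + H = {3 + h (mod 9) : h ∈ H}
3+0=3, 3+3=6, 3+6=0
3 + H = {0, 3, 6} = 0 + H

3 + H = {0, 3, 6}


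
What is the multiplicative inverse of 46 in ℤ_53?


Use the extended Euclidean algorithm to write 1 = 46·s + 53·t; then s mod 53 is the inverse.
Euclidean algorithm:
  46 = 0·53 + 46
  53 = 1·46 + 7
  46 = 6·7 + 4
  7 = 1·4 + 3
  4 = 1·3 + 1
  3 = 3·1 + 0
gcd(46,53) = 1
Back-substitution gives: 46·(15) + 53·(-13) = 1
So 46⁻¹ ≡ 15 ≡ 15 (mod 53)
Check: 46 × 15 = 690 ≡ 1 (mod 53) ✓

46⁻¹ ≡ 15 (mod 53)


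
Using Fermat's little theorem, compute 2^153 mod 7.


Fermat's little theorem: if p is prime and gcd(a,p)=1, then a^(p-1) ≡ 1 (mod p)
p = 7 is prime, gcd(2,7) = 1
Reduce exponent: 153 mod 6 = 3
So 2^153 ≡ 2^3 (mod 7)
2^3 mod 7 = 1

2^153 ≡ 1 (mod 7)


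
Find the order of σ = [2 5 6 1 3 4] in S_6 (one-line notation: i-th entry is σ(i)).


Cycle decomposition: (1 2 5 3 6 4)
Cycle lengths: 6
Order = lcm(6) = 6

ord(σ) = 6


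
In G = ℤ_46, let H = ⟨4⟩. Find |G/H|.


|⟨4⟩| = n / gcd(4, 46) = 46 / 2 = 23
H is normal (ℤ_46 is abelian).
|G/H| = |G| / |H| = 46 / 23 = 2

|G/H| = 2


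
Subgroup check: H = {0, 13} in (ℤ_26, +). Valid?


Subgroup test for H = {0, 13} in (ℤ_26, +):
(1) 0 ∈ H? Yes
(2) Closure: for all a,b ∈ H, (a+b) mod 26 ∈ H? Yes
(3) Inverses: for all a ∈ H, -a mod 26 ∈ H? Yes

Yes, H is a subgroup of ℤ_26


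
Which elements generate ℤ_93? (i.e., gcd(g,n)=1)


g generates ℤ_n iff gcd(g,n) = 1
Prime factors of 93: 3, 31
Generators are g ∈ {1,...,92} not divisible by any of these primes.
Generators: {1, 2, 4, 5, 7, 8, 10, 11, 13, 14, 16, 17, 19, 20, 22, 23, 25, 26, 28, 29, 32, 34, 35, 37, 38, 40, 41, 43, 44, 46, 47, 49, 50, 52, 53, 55, 56, 58, 59, 61, 64, 65, 67, 68, 70, 71, 73, 74, 76, 77, 79, 80, 82, 83, 85, 86, 88, 89, 91, 92}
Number of generators = φ(93) = 60

Generators of ℤ_93 = {1, 2, 4, 5, 7, 8, 10, 11, 13, 14, 16, 17, 19, 20, 22, 23, 25, 26, 28, 29, 32, 34, 35, 37, 38, 40, 41, 43, 44, 46, 47, 49, 50, 52, 53, 55, 56, 58, 59, 61, 64, 65, 67, 68, 70, 71, 73, 74, 76, 77, 79, 80, 82, 83, 85, 86, 88, 89, 91, 92}


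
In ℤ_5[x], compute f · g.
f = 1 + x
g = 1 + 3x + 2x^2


Expand and collect like terms; reduce coefficients mod 5:
x^0: 1·1 = 1 ≡ 1 (mod 5)
x^1: 1·3 + 1·1 = 4 ≡ 4 (mod 5)
x^2: 1·2 + 1·3 = 5 ≡ 0 (mod 5)
x^3: 1·2 = 2 ≡ 2 (mod 5)
Result: 1 + 4x + 2x^3

f · g = 1 + 4x + 2x^3


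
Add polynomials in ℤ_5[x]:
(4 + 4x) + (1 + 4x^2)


Add coefficients mod 5:
x^0: 4 + 1 = 0 (mod 5)
x^1: 4 + 0 = 4 (mod 5)
x^2: 0 + 4 = 4 (mod 5)
Result: 4x + 4x^2

f + g = 4x + 4x^2


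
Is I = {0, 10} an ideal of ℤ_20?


Check ideal conditions for I = {0, 10} in ℤ_20:
(1) I is an additive subgroup? Yes
(2) For r ∈ ℤ_20 and a ∈ I: r·a ∈ I? Yes

Yes, I is an ideal of ℤ_20


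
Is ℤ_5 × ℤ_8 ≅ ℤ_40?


Comparing ℤ_5 × ℤ_8 and ℤ_40:
gcd(5,8) = 1, so ℤ_5 × ℤ_8 ≅ ℤ_40 (CRT)

Yes, ℤ_5 × ℤ_8 ≅ ℤ_40


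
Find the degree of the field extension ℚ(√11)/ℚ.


√11 has minimal polynomial x² - 11 (irreducible over ℚ since 11 is squarefree)

[ℚ(√11)/ℚ] = 2


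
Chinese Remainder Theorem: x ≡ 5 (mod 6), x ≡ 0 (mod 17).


m₁ = 6, m₂ = 17, gcd = 1, so CRT applies. M = m₁·m₂ = 102
Let M₁ = M/m₁ = 17, M₂ = M/m₂ = 6
Find y₁ ≡ M₁⁻¹ (mod m₁): 17⁻¹ ≡ 5 (mod 6)
Find y₂ ≡ M₂⁻¹ (mod m₂): 6⁻¹ ≡ 3 (mod 17)
x = a₁·M₁·y₁ + a₂·M₂·y₂ = 5·17·5 + 0·6·3 = 425
Reduce mod 102: x ≡ 17
Check: 17 mod 6 = 5 ✓, 17 mod 17 = 0 ✓

x ≡ 17 (mod 102)


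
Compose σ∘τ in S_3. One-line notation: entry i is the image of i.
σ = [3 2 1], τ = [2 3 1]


σ∘τ: apply τ first, then σ
1 →τ 2 →σ 2
2 →τ 3 →σ 1
3 →τ 1 →σ 3

σ∘τ = [2 1 3]


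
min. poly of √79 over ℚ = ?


√79 satisfies x² - 79 = 0, irreducible over ℚ since 79 is squarefree

Minimal polynomial: x² - 79


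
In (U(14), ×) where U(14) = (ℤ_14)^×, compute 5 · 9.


Operation: multiplication mod 14
5 · 9 = (a × b) mod 14 with a = 5, b = 9

5 · 9 = 3


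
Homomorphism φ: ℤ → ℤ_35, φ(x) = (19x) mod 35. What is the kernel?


Kernel = preimage of identity
ker(φ) = {x ∈ ℤ : 19x ≡ 0 (mod 35)}. gcd(19,35) = 1, so 19x ≡ 0 (mod 35) ⟺ x ≡ 0 (mod 35/1 = 35). Hence ker(φ) = 35ℤ

ker(φ) = 35ℤ


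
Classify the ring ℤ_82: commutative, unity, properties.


ℤ_82 is a commutative ring with unity 1; 82 = 2×41 is composite, so 2·41 ≡ 0 gives zero divisors (not an integral domain)
Commutative: Yes
Integral domain: No
Has unity: Yes

ℤ_82: Commutative=Yes, Unity=Yes


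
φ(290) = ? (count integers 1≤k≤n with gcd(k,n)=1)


Factor n: 290 = 2 × 5 × 29
φ(n) = n · ∏(1 - 1/p) over distinct primes p | n
φ(290) = 290 · (1 - 1/2) · (1 - 1/5) · (1 - 1/29) = 112

φ(290) = 112


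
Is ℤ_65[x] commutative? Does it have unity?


ℤ_65 has zero divisors (5·13 ≡ 0), and these lift to constant zero divisors in ℤ_65[x]; so not an integral domain
Commutative: Yes
Integral domain: No
Has unity: Yes

ℤ_65[x]: Commutative=Yes, Unity=Yes


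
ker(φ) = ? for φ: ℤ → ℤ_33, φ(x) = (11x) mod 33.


Kernel = preimage of identity
ker(φ) = {x ∈ ℤ : 11x ≡ 0 (mod 33)}. gcd(11,33) = 11, so 11x ≡ 0 (mod 33) ⟺ x ≡ 0 (mod 33/11 = 3). Hence ker(φ) = 3ℤ

ker(φ) = 3ℤ


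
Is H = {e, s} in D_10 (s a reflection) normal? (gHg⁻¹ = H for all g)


H = {e, s} in D_10 (s a reflection)
r·s·r⁻¹ = sr⁻² ≠ s for n ≥ 3, so {e, s} is not closed under conjugation

No, not a normal subgroup


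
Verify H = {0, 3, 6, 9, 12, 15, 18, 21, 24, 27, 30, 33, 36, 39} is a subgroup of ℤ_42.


Subgroup test for H = {0, 3, 6, 9, 12, 15, 18, 21, 24, 27, 30, 33, 36, 39} in (ℤ_42, +):
(1) 0 ∈ H? Yes
(2) Closure: for all a,b ∈ H, (a+b) mod 42 ∈ H? Yes
(3) Inverses: for all a ∈ H, -a mod 42 ∈ H? Yes

Yes, H is a subgroup of ℤ_42


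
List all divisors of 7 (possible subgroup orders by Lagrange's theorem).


Lagrange's theorem: |H| divides |G|
|G| = 7
Divisors of 7: 1, 7

Possible subgroup orders: {1, 7}


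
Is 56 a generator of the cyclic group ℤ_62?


g generates ℤ_n iff gcd(g, n) = 1
gcd(56, 62) = 2
Since gcd = 2 ≠ 1, ⟨56⟩ has order 31 < 62, so 56 is not a generator.

No, 56 does not generate ℤ_62


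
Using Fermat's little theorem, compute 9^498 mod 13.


Fermat's little theorem: if p is prime and gcd(a,p)=1, then a^(p-1) ≡ 1 (mod p)
p = 13 is prime, gcd(9,13) = 1
Reduce exponent: 498 mod 12 = 6
So 9^498 ≡ 9^6 (mod 13)
9^6 mod 13 = 1

9^498 ≡ 1 (mod 13)


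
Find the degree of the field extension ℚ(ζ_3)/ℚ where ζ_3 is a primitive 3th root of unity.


[ℚ(ζ_n):ℚ] = deg Φ_n(x) = φ(n). Here φ(3) = 2

[ℚ(ζ_3)/ℚ where ζ_3 is a primitive 3th root of unity] = 2


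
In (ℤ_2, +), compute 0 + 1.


Operation: addition mod 2
0 + 1 = (a + b) mod 2 with a = 0, b = 1

0 + 1 = 1


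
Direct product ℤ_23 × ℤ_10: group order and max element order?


|ℤ_23 × ℤ_10| = 23 × 10 = 230
Max element order = lcm(23,10) = 230
Cyclic? Yes (gcd=1)

|ℤ_23×ℤ_10| = 230, max element order = 230


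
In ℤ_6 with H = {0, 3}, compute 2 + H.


2 + H = {2 + h (mod 6) : h ∈ H}
2+0=2, 2+3=5

2 + H = {2, 5}


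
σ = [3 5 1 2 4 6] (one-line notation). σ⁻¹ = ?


To find σ⁻¹, swap domain and range:
σ(1) = 3 → σ⁻¹(3) = 1
σ(2) = 5 → σ⁻¹(5) = 2
σ(3) = 1 → σ⁻¹(1) = 3
σ(4) = 2 → σ⁻¹(2) = 4
σ(5) = 4 → σ⁻¹(4) = 5
σ(6) = 6 → σ⁻¹(6) = 6

σ⁻¹ = [3 4 1 5 2 6]


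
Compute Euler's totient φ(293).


Factor n: 293 = 293
φ(n) = n · ∏(1 - 1/p) over distinct primes p | n
φ(293) = 293 · (1 - 1/293) = 292

φ(293) = 292


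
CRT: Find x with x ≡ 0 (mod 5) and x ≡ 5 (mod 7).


m₁ = 5, m₂ = 7, gcd = 1, so CRT applies. M = m₁·m₂ = 35
Let M₁ = M/m₁ = 7, M₂ = M/m₂ = 5
Find y₁ ≡ M₁⁻¹ (mod m₁): 7⁻¹ ≡ 3 (mod 5)
Find y₂ ≡ M₂⁻¹ (mod m₂): 5⁻¹ ≡ 3 (mod 7)
x = a₁·M₁·y₁ + a₂·M₂·y₂ = 0·7·3 + 5·5·3 = 75
Reduce mod 35: x ≡ 5
Check: 5 mod 5 = 0 ✓, 5 mod 7 = 5 ✓

x ≡ 5 (mod 35)
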